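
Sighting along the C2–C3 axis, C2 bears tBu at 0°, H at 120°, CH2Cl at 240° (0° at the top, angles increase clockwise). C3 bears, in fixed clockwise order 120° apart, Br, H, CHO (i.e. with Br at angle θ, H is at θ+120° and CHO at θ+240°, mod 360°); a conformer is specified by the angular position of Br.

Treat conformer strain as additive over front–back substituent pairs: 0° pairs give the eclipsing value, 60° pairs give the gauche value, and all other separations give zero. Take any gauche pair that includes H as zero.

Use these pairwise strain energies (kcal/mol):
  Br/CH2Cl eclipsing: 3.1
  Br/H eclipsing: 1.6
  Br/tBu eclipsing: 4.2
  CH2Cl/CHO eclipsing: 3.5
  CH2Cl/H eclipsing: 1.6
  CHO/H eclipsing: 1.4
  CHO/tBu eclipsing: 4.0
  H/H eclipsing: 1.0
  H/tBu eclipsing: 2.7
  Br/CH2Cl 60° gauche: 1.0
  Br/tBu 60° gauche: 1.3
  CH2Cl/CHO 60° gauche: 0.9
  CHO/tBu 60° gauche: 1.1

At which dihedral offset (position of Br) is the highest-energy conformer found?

Br at 0° is eclipsed. tBu at 0° is eclipsed with Br at 0° (4.2); H at 120° is eclipsed with H at 120° (1.0); CH2Cl at 240° is eclipsed with CHO at 240° (3.5). Total 8.7 kcal/mol.
Br at 60° is staggered. tBu at 0° is gauche with Br at 60° (1.3); tBu at 0° is gauche with CHO at 300° (1.1); CH2Cl at 240° is gauche with CHO at 300° (0.9). Total 3.3 kcal/mol.
Br at 120° is eclipsed. tBu at 0° is eclipsed with CHO at 0° (4.0); H at 120° is eclipsed with Br at 120° (1.6); CH2Cl at 240° is eclipsed with H at 240° (1.6). Total 7.2 kcal/mol.
Br at 180° is staggered. tBu at 0° is gauche with CHO at 60° (1.1); CH2Cl at 240° is gauche with Br at 180° (1.0). Total 2.1 kcal/mol.
Br at 240° is eclipsed. tBu at 0° is eclipsed with H at 0° (2.7); H at 120° is eclipsed with CHO at 120° (1.4); CH2Cl at 240° is eclipsed with Br at 240° (3.1). Total 7.2 kcal/mol.
Br at 300° is staggered. tBu at 0° is gauche with Br at 300° (1.3); CH2Cl at 240° is gauche with Br at 300° (1.0); CH2Cl at 240° is gauche with CHO at 180° (0.9). Total 3.2 kcal/mol.
The maximum (8.7 kcal/mol) occurs with Br at 0°.

0°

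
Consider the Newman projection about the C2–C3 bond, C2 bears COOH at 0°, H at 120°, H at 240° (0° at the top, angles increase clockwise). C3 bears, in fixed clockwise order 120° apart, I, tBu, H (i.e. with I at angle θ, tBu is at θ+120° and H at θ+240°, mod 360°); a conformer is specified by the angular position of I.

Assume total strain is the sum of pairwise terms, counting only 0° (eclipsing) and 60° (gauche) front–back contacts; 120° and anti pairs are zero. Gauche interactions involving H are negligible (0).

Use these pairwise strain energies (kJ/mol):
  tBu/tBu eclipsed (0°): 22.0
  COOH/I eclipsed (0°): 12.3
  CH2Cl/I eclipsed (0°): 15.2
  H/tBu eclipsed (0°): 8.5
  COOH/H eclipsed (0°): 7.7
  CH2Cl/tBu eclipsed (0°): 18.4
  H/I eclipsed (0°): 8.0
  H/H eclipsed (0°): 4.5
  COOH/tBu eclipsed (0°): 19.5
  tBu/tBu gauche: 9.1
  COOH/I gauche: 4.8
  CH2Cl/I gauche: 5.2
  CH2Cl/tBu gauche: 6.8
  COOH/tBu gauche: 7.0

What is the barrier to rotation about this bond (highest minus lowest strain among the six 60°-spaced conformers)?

27.2 kJ/mol

I at 0° is eclipsed. COOH at 0° is eclipsed with I at 0° (12.3); H at 120° is eclipsed with tBu at 120° (8.5); H at 240° is eclipsed with H at 240° (4.5). Total 25.3 kJ/mol.
I at 60° is staggered. COOH at 0° is gauche with I at 60° (4.8). Total 4.8 kJ/mol.
I at 120° is eclipsed. COOH at 0° is eclipsed with H at 0° (7.7); H at 120° is eclipsed with I at 120° (8.0); H at 240° is eclipsed with tBu at 240° (8.5). Total 24.2 kJ/mol.
I at 180° is staggered. COOH at 0° is gauche with tBu at 300° (7.0). Total 7.0 kJ/mol.
I at 240° is eclipsed. COOH at 0° is eclipsed with tBu at 0° (19.5); H at 120° is eclipsed with H at 120° (4.5); H at 240° is eclipsed with I at 240° (8.0). Total 32.0 kJ/mol.
I at 300° is staggered. COOH at 0° is gauche with I at 300° (4.8); COOH at 0° is gauche with tBu at 60° (7.0). Total 11.8 kJ/mol.
Max at 240° (32.0 kJ/mol), min at 60° (4.8 kJ/mol); barrier = 27.2 kJ/mol.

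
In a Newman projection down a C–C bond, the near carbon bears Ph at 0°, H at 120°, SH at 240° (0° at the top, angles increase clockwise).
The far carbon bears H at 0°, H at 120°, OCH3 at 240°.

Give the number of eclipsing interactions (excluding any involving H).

Non-H eclipsing pairs: SH(240°)/OCH3(240°) — 1 interaction.

1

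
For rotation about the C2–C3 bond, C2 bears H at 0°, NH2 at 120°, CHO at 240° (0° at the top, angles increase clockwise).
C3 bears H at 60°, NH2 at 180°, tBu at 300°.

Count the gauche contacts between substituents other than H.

Non-H gauche pairs: NH2(120°)/NH2(180°); CHO(240°)/NH2(180°); CHO(240°)/tBu(300°) — 3 interactions.

3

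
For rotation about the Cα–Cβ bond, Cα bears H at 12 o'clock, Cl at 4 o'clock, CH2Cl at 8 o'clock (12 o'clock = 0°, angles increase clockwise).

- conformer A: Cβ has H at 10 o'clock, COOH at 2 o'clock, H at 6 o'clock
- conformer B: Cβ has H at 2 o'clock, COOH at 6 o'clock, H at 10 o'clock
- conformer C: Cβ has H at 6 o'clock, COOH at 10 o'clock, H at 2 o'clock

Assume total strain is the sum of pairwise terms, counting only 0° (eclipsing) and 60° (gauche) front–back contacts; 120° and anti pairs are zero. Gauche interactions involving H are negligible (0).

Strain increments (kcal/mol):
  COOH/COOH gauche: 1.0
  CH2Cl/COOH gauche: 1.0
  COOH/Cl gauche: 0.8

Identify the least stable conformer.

B

A (staggered): Cl–COOH gauche; 0.8 = 0.8 kcal/mol.
B (staggered): Cl–COOH gauche, CH2Cl–COOH gauche; 0.8 + 1.0 = 1.8 kcal/mol.
C (staggered): CH2Cl–COOH gauche; 1.0 = 1.0 kcal/mol.
B has the highest total (1.8 kcal/mol).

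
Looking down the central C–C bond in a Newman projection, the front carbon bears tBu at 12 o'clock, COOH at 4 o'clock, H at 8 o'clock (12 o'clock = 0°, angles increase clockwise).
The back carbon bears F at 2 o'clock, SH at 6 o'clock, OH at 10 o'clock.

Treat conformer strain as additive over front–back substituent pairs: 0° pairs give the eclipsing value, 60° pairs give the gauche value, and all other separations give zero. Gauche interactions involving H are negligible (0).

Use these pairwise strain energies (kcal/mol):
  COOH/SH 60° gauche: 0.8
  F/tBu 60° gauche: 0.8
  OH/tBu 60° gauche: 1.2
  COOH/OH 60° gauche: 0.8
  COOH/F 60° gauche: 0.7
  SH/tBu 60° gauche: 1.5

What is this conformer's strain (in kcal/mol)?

3.5 kcal/mol

This conformer (staggered): tBu(0°)/F(60°) gauche 0.8; tBu(0°)/OH(300°) gauche 1.2; COOH(120°)/F(60°) gauche 0.7; COOH(120°)/SH(180°) gauche 0.8 → 3.5 kcal/mol.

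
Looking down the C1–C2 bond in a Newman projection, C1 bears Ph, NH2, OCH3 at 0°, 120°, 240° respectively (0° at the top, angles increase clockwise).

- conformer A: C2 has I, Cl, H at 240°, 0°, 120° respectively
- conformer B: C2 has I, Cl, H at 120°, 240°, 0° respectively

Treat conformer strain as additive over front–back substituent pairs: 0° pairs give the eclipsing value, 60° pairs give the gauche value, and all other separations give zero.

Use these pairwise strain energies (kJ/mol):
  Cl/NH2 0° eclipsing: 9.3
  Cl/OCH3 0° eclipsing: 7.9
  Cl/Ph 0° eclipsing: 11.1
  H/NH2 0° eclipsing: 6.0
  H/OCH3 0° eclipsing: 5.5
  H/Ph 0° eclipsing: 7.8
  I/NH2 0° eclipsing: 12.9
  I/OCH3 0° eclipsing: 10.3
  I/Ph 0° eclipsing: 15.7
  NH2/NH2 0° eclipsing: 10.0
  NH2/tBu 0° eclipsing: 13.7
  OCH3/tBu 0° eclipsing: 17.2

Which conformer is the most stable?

A (eclipsed): Ph(0°)/Cl(0°) eclipsed 11.1; NH2(120°)/H(120°) eclipsed 6.0; OCH3(240°)/I(240°) eclipsed 10.3 → 27.4 kJ/mol.
B (eclipsed): Ph(0°)/H(0°) eclipsed 7.8; NH2(120°)/I(120°) eclipsed 12.9; OCH3(240°)/Cl(240°) eclipsed 7.9 → 28.6 kJ/mol.
A has the lowest total (27.4 kJ/mol).

A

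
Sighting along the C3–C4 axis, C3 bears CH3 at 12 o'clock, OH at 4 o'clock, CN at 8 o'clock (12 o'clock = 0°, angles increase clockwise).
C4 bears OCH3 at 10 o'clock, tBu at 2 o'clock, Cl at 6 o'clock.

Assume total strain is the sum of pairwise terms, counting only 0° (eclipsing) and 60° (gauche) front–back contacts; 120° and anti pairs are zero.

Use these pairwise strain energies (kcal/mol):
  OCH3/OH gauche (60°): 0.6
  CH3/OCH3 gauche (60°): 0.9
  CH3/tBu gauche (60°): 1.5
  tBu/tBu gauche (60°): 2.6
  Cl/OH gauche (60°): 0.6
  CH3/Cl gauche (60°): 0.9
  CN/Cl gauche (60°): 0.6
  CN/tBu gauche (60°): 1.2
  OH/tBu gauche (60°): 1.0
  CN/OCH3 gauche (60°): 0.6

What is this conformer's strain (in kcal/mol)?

5.2 kcal/mol

This conformer (staggered): CH3(0°)/OCH3(300°) gauche 0.9; CH3(0°)/tBu(60°) gauche 1.5; OH(120°)/tBu(60°) gauche 1.0; OH(120°)/Cl(180°) gauche 0.6; CN(240°)/OCH3(300°) gauche 0.6; CN(240°)/Cl(180°) gauche 0.6 → 5.2 kcal/mol.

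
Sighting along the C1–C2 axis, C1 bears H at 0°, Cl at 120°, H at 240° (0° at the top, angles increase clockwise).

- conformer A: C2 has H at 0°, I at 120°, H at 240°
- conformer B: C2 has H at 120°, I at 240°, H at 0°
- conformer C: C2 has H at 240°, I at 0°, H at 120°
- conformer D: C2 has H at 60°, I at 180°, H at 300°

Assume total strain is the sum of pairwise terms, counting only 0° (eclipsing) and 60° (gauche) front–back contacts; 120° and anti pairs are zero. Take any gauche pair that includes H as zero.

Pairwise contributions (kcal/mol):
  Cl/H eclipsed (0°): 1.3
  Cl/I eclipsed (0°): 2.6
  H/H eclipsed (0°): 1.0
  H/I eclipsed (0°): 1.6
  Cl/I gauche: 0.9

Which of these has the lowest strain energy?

D

A (eclipsed): H(0°)/H(0°) eclipsed 1.0; Cl(120°)/I(120°) eclipsed 2.6; H(240°)/H(240°) eclipsed 1.0 → 4.6 kcal/mol.
B (eclipsed): H(0°)/H(0°) eclipsed 1.0; Cl(120°)/H(120°) eclipsed 1.3; H(240°)/I(240°) eclipsed 1.6 → 3.9 kcal/mol.
C (eclipsed): H(0°)/I(0°) eclipsed 1.6; Cl(120°)/H(120°) eclipsed 1.3; H(240°)/H(240°) eclipsed 1.0 → 3.9 kcal/mol.
D (staggered): Cl(120°)/I(180°) gauche 0.9 → 0.9 kcal/mol.
D has the lowest total (0.9 kcal/mol).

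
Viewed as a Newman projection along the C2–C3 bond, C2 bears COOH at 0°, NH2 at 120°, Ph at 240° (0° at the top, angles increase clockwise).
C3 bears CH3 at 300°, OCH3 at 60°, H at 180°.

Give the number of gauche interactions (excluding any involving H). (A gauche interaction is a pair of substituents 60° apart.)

4

Non-H gauche pairs: COOH(0°)/CH3(300°); COOH(0°)/OCH3(60°); NH2(120°)/OCH3(60°); Ph(240°)/CH3(300°) — 4 interactions.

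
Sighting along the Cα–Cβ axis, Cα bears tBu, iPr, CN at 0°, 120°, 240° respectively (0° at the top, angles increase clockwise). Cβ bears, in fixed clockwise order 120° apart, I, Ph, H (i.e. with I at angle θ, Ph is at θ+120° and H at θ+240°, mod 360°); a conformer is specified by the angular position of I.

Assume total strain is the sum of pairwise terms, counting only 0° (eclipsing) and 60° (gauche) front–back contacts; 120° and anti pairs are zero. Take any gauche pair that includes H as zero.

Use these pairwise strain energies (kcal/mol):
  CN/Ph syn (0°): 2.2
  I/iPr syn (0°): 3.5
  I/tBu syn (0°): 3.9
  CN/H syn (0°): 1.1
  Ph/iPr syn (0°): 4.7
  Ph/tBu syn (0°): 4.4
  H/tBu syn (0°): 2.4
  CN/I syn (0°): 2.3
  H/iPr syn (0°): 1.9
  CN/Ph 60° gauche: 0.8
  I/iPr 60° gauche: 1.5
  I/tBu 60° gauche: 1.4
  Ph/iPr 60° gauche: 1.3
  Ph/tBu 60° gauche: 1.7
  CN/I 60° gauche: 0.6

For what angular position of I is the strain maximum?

I at 0° (eclipsed): tBu(0°)/I(0°) eclipsed 3.9; iPr(120°)/Ph(120°) eclipsed 4.7; CN(240°)/H(240°) eclipsed 1.1 → 9.7 kcal/mol.
I at 60° (staggered): tBu(0°)/I(60°) gauche 1.4; iPr(120°)/I(60°) gauche 1.5; iPr(120°)/Ph(180°) gauche 1.3; CN(240°)/Ph(180°) gauche 0.8 → 5.0 kcal/mol.
I at 120° (eclipsed): tBu(0°)/H(0°) eclipsed 2.4; iPr(120°)/I(120°) eclipsed 3.5; CN(240°)/Ph(240°) eclipsed 2.2 → 8.1 kcal/mol.
I at 180° (staggered): tBu(0°)/Ph(300°) gauche 1.7; iPr(120°)/I(180°) gauche 1.5; CN(240°)/I(180°) gauche 0.6; CN(240°)/Ph(300°) gauche 0.8 → 4.6 kcal/mol.
I at 240° (eclipsed): tBu(0°)/Ph(0°) eclipsed 4.4; iPr(120°)/H(120°) eclipsed 1.9; CN(240°)/I(240°) eclipsed 2.3 → 8.6 kcal/mol.
I at 300° (staggered): tBu(0°)/I(300°) gauche 1.4; tBu(0°)/Ph(60°) gauche 1.7; iPr(120°)/Ph(60°) gauche 1.3; CN(240°)/I(300°) gauche 0.6 → 5.0 kcal/mol.
The maximum (9.7 kcal/mol) occurs with I at 0°.

0°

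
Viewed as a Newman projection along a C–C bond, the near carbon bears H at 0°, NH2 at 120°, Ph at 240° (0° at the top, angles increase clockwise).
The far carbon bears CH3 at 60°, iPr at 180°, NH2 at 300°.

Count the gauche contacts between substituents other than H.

4

Non-H gauche pairs: NH2(120°)/CH3(60°); NH2(120°)/iPr(180°); Ph(240°)/iPr(180°); Ph(240°)/NH2(300°) — 4 interactions.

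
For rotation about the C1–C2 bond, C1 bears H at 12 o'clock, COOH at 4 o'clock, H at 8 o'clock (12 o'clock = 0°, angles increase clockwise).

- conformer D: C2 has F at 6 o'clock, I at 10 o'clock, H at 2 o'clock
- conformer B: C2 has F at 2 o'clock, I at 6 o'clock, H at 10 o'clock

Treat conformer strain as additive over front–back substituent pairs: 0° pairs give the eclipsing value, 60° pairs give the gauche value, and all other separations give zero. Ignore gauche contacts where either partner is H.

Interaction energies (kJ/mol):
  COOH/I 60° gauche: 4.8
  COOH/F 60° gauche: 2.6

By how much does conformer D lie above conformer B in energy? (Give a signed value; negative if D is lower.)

D (staggered): COOH(120°)/F(180°) gauche 2.6 → 2.6 kJ/mol.
B (staggered): COOH(120°)/F(60°) gauche 2.6; COOH(120°)/I(180°) gauche 4.8 → 7.4 kJ/mol.
E(D) − E(B) = 2.6 − 7.4 = -4.8 kJ/mol.

-4.8 kJ/mol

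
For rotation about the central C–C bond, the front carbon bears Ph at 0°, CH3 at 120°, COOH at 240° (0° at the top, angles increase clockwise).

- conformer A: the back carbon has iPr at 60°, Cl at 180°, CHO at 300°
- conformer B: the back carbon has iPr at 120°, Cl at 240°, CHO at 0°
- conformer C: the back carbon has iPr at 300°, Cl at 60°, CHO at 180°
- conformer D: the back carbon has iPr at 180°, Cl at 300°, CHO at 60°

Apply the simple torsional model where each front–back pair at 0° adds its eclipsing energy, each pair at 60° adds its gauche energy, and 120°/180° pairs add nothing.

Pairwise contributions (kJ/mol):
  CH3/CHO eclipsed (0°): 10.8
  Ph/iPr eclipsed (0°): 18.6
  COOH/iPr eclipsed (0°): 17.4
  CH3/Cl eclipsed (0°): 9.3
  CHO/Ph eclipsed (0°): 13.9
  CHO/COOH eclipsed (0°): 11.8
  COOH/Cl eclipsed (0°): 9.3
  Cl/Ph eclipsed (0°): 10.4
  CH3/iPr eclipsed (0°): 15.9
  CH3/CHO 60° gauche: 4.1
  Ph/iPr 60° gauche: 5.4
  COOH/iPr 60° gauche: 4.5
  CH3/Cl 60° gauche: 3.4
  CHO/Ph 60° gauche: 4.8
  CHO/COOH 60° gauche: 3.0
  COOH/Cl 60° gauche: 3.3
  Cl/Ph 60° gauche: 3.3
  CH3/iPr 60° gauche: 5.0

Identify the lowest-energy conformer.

A (staggered): Ph(0°)/iPr(60°) gauche 5.4; Ph(0°)/CHO(300°) gauche 4.8; CH3(120°)/iPr(60°) gauche 5.0; CH3(120°)/Cl(180°) gauche 3.4; COOH(240°)/Cl(180°) gauche 3.3; COOH(240°)/CHO(300°) gauche 3.0 → 24.9 kJ/mol.
B (eclipsed): Ph(0°)/CHO(0°) eclipsed 13.9; CH3(120°)/iPr(120°) eclipsed 15.9; COOH(240°)/Cl(240°) eclipsed 9.3 → 39.1 kJ/mol.
C (staggered): Ph(0°)/iPr(300°) gauche 5.4; Ph(0°)/Cl(60°) gauche 3.3; CH3(120°)/Cl(60°) gauche 3.4; CH3(120°)/CHO(180°) gauche 4.1; COOH(240°)/iPr(300°) gauche 4.5; COOH(240°)/CHO(180°) gauche 3.0 → 23.7 kJ/mol.
D (staggered): Ph(0°)/Cl(300°) gauche 3.3; Ph(0°)/CHO(60°) gauche 4.8; CH3(120°)/iPr(180°) gauche 5.0; CH3(120°)/CHO(60°) gauche 4.1; COOH(240°)/iPr(180°) gauche 4.5; COOH(240°)/Cl(300°) gauche 3.3 → 25.0 kJ/mol.
C has the lowest total (23.7 kJ/mol).

C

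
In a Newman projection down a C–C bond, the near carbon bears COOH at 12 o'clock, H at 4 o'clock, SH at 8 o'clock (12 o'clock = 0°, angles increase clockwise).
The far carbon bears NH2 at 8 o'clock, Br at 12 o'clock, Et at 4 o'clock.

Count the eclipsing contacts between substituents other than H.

2

Non-H eclipsing pairs: COOH(0°)/Br(0°); SH(240°)/NH2(240°) — 2 interactions.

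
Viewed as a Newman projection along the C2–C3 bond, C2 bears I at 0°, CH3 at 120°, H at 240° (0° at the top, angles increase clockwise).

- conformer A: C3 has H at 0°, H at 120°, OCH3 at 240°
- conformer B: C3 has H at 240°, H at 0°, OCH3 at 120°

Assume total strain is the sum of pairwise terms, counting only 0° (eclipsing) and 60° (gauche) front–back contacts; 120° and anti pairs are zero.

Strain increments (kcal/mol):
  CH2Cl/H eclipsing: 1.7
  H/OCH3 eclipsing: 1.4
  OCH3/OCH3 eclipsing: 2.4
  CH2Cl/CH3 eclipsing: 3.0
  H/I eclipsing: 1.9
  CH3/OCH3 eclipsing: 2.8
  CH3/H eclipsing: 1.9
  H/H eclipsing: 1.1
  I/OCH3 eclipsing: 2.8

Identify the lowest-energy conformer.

A (eclipsed): I(0°)/H(0°) eclipsed 1.9; CH3(120°)/H(120°) eclipsed 1.9; H(240°)/OCH3(240°) eclipsed 1.4 → 5.2 kcal/mol.
B (eclipsed): I(0°)/H(0°) eclipsed 1.9; CH3(120°)/OCH3(120°) eclipsed 2.8; H(240°)/H(240°) eclipsed 1.1 → 5.8 kcal/mol.
A has the lowest total (5.2 kcal/mol).

A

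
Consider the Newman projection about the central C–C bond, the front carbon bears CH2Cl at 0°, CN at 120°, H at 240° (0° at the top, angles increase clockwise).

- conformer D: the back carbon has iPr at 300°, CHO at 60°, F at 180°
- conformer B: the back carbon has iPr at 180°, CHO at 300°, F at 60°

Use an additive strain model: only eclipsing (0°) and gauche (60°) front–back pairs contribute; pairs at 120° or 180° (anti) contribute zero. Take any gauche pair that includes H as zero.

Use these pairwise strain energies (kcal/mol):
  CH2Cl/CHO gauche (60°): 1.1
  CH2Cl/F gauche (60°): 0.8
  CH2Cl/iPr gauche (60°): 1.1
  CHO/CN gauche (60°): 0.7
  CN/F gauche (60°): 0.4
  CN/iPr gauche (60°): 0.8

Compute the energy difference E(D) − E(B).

D (staggered): CH2Cl(0°)/iPr(300°) gauche 1.1; CH2Cl(0°)/CHO(60°) gauche 1.1; CN(120°)/CHO(60°) gauche 0.7; CN(120°)/F(180°) gauche 0.4 → 3.3 kcal/mol.
B (staggered): CH2Cl(0°)/CHO(300°) gauche 1.1; CH2Cl(0°)/F(60°) gauche 0.8; CN(120°)/iPr(180°) gauche 0.8; CN(120°)/F(60°) gauche 0.4 → 3.1 kcal/mol.
E(D) − E(B) = 3.3 − 3.1 = +0.2 kcal/mol.

+0.2 kcal/mol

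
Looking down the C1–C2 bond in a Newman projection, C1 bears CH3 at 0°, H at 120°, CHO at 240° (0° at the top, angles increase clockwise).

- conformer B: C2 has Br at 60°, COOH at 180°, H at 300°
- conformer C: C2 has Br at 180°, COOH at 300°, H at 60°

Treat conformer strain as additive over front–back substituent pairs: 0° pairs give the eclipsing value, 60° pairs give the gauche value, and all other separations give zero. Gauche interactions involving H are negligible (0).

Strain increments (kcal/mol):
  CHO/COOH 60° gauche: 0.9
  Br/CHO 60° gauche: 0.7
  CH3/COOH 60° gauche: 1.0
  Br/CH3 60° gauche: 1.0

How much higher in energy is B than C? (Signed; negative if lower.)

B (staggered): CH3–Br gauche, CHO–COOH gauche; 1.0 + 0.9 = 1.9 kcal/mol.
C (staggered): CH3–COOH gauche, CHO–Br gauche, CHO–COOH gauche; 1.0 + 0.7 + 0.9 = 2.6 kcal/mol.
E(B) − E(C) = 1.9 − 2.6 = -0.7 kcal/mol.

-0.7 kcal/mol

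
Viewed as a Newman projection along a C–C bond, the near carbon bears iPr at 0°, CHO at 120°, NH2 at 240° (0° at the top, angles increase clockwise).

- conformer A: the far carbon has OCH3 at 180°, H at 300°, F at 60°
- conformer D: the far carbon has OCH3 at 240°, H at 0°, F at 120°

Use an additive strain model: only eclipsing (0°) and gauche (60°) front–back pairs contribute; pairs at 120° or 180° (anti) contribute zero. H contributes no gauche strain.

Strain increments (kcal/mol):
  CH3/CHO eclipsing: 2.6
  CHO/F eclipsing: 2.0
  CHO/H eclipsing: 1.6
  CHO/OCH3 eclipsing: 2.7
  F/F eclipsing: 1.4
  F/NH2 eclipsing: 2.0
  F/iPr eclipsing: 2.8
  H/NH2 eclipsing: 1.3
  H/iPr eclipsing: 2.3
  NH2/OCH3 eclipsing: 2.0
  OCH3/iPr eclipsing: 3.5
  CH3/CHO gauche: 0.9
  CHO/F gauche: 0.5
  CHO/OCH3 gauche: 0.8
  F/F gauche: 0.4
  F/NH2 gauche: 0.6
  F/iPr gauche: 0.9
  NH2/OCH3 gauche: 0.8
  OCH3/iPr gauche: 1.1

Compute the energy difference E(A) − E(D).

-3.3 kcal/mol

A is staggered. iPr at 0° is gauche with F at 60° (0.9); CHO at 120° is gauche with OCH3 at 180° (0.8); CHO at 120° is gauche with F at 60° (0.5); NH2 at 240° is gauche with OCH3 at 180° (0.8). Total 3.0 kcal/mol.
D is eclipsed. iPr at 0° is eclipsed with H at 0° (2.3); CHO at 120° is eclipsed with F at 120° (2.0); NH2 at 240° is eclipsed with OCH3 at 240° (2.0). Total 6.3 kcal/mol.
E(A) − E(D) = 3.0 − 6.3 = -3.3 kcal/mol.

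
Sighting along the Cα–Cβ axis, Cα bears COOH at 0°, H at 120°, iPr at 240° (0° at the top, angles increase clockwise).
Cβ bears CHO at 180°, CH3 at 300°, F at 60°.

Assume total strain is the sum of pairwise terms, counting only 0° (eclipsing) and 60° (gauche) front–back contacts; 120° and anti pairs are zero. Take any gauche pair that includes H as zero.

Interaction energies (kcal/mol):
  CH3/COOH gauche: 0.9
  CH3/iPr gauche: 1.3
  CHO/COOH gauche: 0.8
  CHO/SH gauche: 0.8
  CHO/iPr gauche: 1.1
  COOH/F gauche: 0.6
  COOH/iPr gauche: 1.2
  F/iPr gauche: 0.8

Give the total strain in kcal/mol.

3.9 kcal/mol

This conformer (staggered): COOH(0°)/CH3(300°) gauche 0.9; COOH(0°)/F(60°) gauche 0.6; iPr(240°)/CHO(180°) gauche 1.1; iPr(240°)/CH3(300°) gauche 1.3 → 3.9 kcal/mol.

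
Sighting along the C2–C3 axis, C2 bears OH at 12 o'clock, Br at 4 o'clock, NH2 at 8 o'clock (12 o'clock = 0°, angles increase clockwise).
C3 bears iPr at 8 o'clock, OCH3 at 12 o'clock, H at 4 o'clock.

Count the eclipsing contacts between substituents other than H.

2

Non-H eclipsing pairs: OH(0°)/OCH3(0°); NH2(240°)/iPr(240°) — 2 interactions.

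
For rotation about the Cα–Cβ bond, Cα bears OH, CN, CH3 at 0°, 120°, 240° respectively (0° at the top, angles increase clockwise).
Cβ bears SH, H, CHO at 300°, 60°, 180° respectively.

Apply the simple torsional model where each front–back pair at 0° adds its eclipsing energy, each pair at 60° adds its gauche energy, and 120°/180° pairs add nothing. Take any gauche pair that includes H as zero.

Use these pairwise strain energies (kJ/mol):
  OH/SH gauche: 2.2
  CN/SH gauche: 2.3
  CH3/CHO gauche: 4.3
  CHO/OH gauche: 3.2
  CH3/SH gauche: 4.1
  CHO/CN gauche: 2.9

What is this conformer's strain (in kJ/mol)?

This conformer (staggered): OH(0°)/SH(300°) gauche 2.2; CN(120°)/CHO(180°) gauche 2.9; CH3(240°)/SH(300°) gauche 4.1; CH3(240°)/CHO(180°) gauche 4.3 → 13.5 kJ/mol.

13.5 kJ/mol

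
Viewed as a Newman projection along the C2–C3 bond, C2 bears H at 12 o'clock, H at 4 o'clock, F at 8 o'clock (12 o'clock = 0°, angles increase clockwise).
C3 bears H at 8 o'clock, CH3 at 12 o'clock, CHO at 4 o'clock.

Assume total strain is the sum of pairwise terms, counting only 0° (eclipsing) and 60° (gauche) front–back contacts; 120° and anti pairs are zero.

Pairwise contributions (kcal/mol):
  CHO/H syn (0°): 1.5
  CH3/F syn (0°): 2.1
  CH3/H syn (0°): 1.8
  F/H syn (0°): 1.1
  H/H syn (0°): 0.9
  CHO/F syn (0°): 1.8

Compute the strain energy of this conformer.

4.4 kcal/mol

This conformer is eclipsed. H at 0° is eclipsed with CH3 at 0° (1.8); H at 120° is eclipsed with CHO at 120° (1.5); F at 240° is eclipsed with H at 240° (1.1). Total 4.4 kcal/mol.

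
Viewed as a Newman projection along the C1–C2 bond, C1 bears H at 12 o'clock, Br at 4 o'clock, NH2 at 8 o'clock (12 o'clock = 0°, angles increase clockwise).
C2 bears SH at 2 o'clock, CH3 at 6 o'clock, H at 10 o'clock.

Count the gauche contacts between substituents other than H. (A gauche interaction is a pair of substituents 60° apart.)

Non-H gauche pairs: Br(120°)/SH(60°); Br(120°)/CH3(180°); NH2(240°)/CH3(180°) — 3 interactions.

3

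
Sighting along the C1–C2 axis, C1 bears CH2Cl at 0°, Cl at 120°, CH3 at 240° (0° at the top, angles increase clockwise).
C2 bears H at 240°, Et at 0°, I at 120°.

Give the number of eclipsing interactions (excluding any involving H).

Non-H eclipsing pairs: CH2Cl(0°)/Et(0°); Cl(120°)/I(120°) — 2 interactions.

2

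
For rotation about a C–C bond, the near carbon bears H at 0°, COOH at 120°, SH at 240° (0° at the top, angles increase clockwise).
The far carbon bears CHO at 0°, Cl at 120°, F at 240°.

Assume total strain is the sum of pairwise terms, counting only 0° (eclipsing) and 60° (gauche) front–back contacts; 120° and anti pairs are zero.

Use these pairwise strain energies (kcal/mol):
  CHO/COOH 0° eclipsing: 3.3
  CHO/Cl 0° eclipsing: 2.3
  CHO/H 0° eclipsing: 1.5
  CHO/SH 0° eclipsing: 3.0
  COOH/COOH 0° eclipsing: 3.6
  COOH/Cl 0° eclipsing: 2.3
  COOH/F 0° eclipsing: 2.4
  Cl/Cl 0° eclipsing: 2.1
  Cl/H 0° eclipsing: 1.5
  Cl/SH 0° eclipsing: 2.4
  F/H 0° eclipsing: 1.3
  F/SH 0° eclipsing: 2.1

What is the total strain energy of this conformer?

This conformer (eclipsed): H(0°)/CHO(0°) eclipsed 1.5; COOH(120°)/Cl(120°) eclipsed 2.3; SH(240°)/F(240°) eclipsed 2.1 → 5.9 kcal/mol.

5.9 kcal/mol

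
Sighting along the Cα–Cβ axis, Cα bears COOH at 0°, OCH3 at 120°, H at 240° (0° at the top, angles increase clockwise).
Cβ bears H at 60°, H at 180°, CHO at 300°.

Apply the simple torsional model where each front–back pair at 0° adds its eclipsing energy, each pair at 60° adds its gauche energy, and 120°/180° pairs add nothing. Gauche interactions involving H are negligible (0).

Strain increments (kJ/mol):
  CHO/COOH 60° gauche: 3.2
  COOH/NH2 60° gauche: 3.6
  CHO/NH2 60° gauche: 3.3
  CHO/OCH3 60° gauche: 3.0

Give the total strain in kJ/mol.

This conformer (staggered): COOH–CHO gauche; 3.2 = 3.2 kJ/mol.

3.2 kJ/mol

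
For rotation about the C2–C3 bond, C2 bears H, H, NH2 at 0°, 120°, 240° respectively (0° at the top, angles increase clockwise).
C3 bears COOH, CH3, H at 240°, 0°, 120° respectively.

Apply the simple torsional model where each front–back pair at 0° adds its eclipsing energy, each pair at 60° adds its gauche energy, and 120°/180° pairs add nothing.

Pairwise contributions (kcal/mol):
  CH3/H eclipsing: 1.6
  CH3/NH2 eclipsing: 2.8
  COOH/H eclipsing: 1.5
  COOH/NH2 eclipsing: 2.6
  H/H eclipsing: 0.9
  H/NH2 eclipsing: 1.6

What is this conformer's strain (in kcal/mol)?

This conformer (eclipsed): H(0°)/CH3(0°) eclipsed 1.6; H(120°)/H(120°) eclipsed 0.9; NH2(240°)/COOH(240°) eclipsed 2.6 → 5.1 kcal/mol.

5.1 kcal/mol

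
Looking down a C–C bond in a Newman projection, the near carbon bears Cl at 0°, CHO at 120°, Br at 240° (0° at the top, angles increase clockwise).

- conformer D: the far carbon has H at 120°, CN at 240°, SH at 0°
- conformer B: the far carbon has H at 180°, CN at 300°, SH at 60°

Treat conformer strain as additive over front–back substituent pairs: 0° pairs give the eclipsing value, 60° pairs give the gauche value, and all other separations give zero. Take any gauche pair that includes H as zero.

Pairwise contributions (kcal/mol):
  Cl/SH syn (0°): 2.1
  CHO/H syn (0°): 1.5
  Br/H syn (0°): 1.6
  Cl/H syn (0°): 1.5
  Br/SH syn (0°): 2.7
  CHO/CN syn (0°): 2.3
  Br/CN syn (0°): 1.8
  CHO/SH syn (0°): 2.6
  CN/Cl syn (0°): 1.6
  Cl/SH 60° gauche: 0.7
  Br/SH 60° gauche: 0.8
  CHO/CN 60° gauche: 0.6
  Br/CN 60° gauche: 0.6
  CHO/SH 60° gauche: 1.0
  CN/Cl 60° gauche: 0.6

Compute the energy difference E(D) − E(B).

D (eclipsed): Cl–SH eclipsed, CHO–H eclipsed, Br–CN eclipsed; 2.1 + 1.5 + 1.8 = 5.4 kcal/mol.
B (staggered): Cl–CN gauche, Cl–SH gauche, CHO–SH gauche, Br–CN gauche; 0.6 + 0.7 + 1.0 + 0.6 = 2.9 kcal/mol.
E(D) − E(B) = 5.4 − 2.9 = +2.5 kcal/mol.

+2.5 kcal/mol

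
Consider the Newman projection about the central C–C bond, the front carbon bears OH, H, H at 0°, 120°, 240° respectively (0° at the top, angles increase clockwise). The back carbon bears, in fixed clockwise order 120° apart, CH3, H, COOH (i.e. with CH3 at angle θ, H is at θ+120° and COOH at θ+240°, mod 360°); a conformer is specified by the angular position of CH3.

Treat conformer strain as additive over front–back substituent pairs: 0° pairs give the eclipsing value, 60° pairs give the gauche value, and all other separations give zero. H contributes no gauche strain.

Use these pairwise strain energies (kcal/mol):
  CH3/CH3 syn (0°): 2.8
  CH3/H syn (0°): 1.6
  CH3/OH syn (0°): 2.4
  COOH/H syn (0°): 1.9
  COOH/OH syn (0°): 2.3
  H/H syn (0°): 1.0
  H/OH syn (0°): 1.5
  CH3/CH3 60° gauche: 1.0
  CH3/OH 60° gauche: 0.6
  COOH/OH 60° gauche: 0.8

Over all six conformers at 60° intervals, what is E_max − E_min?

CH3 at 0° (eclipsed): OH–CH3 eclipsed, H–H eclipsed, H–COOH eclipsed; 2.4 + 1.0 + 1.9 = 5.3 kcal/mol.
CH3 at 60° (staggered): OH–CH3 gauche, OH–COOH gauche; 0.6 + 0.8 = 1.4 kcal/mol.
CH3 at 120° (eclipsed): OH–COOH eclipsed, H–CH3 eclipsed, H–H eclipsed; 2.3 + 1.6 + 1.0 = 4.9 kcal/mol.
CH3 at 180° (staggered): OH–COOH gauche; 0.8 = 0.8 kcal/mol.
CH3 at 240° (eclipsed): OH–H eclipsed, H–COOH eclipsed, H–CH3 eclipsed; 1.5 + 1.9 + 1.6 = 5.0 kcal/mol.
CH3 at 300° (staggered): OH–CH3 gauche; 0.6 = 0.6 kcal/mol.
Max at 0° (5.3 kcal/mol), min at 300° (0.6 kcal/mol); barrier = 4.7 kcal/mol.

4.7 kcal/mol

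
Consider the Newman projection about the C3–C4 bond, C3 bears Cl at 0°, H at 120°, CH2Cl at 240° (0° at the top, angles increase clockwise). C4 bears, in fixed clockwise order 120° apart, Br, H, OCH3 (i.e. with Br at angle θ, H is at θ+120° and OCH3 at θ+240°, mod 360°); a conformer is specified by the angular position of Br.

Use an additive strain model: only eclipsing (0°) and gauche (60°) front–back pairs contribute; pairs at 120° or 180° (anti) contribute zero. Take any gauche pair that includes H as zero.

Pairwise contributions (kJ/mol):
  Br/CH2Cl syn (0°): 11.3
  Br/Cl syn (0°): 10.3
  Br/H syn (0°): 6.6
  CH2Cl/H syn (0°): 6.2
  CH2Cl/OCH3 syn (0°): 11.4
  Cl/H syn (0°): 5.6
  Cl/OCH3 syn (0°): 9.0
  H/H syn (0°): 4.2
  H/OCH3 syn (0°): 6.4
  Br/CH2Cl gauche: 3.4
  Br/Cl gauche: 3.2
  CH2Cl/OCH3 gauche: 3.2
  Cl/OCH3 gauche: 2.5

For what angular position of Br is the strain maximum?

0°

Br at 0° (eclipsed): Cl–Br eclipsed, H–H eclipsed, CH2Cl–OCH3 eclipsed; 10.3 + 4.2 + 11.4 = 25.9 kJ/mol.
Br at 60° (staggered): Cl–Br gauche, Cl–OCH3 gauche, CH2Cl–OCH3 gauche; 3.2 + 2.5 + 3.2 = 8.9 kJ/mol.
Br at 120° (eclipsed): Cl–OCH3 eclipsed, H–Br eclipsed, CH2Cl–H eclipsed; 9.0 + 6.6 + 6.2 = 21.8 kJ/mol.
Br at 180° (staggered): Cl–OCH3 gauche, CH2Cl–Br gauche; 2.5 + 3.4 = 5.9 kJ/mol.
Br at 240° (eclipsed): Cl–H eclipsed, H–OCH3 eclipsed, CH2Cl–Br eclipsed; 5.6 + 6.4 + 11.3 = 23.3 kJ/mol.
Br at 300° (staggered): Cl–Br gauche, CH2Cl–Br gauche, CH2Cl–OCH3 gauche; 3.2 + 3.4 + 3.2 = 9.8 kJ/mol.
The maximum (25.9 kJ/mol) occurs with Br at 0°.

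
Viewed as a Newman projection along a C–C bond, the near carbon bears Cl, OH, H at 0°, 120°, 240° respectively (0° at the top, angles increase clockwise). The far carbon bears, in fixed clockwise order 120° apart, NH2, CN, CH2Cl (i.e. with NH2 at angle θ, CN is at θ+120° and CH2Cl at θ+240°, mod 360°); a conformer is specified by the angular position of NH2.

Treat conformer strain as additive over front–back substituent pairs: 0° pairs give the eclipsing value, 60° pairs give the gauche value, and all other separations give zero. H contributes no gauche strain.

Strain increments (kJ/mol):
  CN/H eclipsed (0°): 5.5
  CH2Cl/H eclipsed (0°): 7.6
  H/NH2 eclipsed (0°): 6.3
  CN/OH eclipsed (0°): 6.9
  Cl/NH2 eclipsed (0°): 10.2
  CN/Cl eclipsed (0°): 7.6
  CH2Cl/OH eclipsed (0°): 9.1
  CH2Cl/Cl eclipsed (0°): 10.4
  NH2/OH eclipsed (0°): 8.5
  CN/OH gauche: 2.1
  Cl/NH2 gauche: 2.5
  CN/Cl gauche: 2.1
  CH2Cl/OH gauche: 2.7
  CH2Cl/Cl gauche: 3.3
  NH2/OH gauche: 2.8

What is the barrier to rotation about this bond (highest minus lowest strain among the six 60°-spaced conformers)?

15.3 kJ/mol

NH2 at 0° (eclipsed): Cl(0°)/NH2(0°) eclipsed 10.2; OH(120°)/CN(120°) eclipsed 6.9; H(240°)/CH2Cl(240°) eclipsed 7.6 → 24.7 kJ/mol.
NH2 at 60° (staggered): Cl(0°)/NH2(60°) gauche 2.5; Cl(0°)/CH2Cl(300°) gauche 3.3; OH(120°)/NH2(60°) gauche 2.8; OH(120°)/CN(180°) gauche 2.1 → 10.7 kJ/mol.
NH2 at 120° (eclipsed): Cl(0°)/CH2Cl(0°) eclipsed 10.4; OH(120°)/NH2(120°) eclipsed 8.5; H(240°)/CN(240°) eclipsed 5.5 → 24.4 kJ/mol.
NH2 at 180° (staggered): Cl(0°)/CN(300°) gauche 2.1; Cl(0°)/CH2Cl(60°) gauche 3.3; OH(120°)/NH2(180°) gauche 2.8; OH(120°)/CH2Cl(60°) gauche 2.7 → 10.9 kJ/mol.
NH2 at 240° (eclipsed): Cl(0°)/CN(0°) eclipsed 7.6; OH(120°)/CH2Cl(120°) eclipsed 9.1; H(240°)/NH2(240°) eclipsed 6.3 → 23.0 kJ/mol.
NH2 at 300° (staggered): Cl(0°)/NH2(300°) gauche 2.5; Cl(0°)/CN(60°) gauche 2.1; OH(120°)/CN(60°) gauche 2.1; OH(120°)/CH2Cl(180°) gauche 2.7 → 9.4 kJ/mol.
Max at 0° (24.7 kJ/mol), min at 300° (9.4 kJ/mol); barrier = 15.3 kJ/mol.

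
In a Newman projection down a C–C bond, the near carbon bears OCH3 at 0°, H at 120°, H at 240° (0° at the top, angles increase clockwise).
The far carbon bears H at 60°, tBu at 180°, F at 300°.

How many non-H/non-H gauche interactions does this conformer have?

1

Non-H gauche pairs: OCH3(0°)/F(300°) — 1 interaction.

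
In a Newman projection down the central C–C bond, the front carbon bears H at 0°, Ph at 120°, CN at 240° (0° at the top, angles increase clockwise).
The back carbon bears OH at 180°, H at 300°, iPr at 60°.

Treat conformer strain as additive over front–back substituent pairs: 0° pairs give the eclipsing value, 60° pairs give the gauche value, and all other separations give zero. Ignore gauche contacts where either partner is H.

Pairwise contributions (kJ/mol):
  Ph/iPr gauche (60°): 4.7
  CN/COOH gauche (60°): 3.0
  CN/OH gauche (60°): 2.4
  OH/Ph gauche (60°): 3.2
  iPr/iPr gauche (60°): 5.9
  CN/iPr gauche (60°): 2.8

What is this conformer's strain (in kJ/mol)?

This conformer (staggered): Ph–OH gauche, Ph–iPr gauche, CN–OH gauche; 3.2 + 4.7 + 2.4 = 10.3 kJ/mol.

10.3 kJ/mol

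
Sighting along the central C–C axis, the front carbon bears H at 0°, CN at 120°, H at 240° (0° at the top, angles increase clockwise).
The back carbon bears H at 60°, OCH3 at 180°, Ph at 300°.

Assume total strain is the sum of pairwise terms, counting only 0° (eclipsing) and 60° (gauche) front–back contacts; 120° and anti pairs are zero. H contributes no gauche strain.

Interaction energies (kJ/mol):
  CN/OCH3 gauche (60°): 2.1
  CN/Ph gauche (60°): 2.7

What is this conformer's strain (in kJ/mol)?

2.1 kJ/mol

This conformer is staggered. CN at 120° is gauche with OCH3 at 180° (2.1). Total 2.1 kJ/mol.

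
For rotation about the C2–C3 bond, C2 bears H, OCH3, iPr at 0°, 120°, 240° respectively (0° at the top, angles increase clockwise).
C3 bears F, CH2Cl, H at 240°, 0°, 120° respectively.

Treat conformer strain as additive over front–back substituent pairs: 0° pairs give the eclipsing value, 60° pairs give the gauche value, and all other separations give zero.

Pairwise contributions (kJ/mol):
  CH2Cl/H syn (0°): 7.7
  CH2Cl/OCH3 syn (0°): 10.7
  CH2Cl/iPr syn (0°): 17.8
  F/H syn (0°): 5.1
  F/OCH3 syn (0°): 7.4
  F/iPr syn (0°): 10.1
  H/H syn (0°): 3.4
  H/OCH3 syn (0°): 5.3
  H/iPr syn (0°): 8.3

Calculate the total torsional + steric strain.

23.1 kJ/mol

This conformer is eclipsed. H at 0° is eclipsed with CH2Cl at 0° (7.7); OCH3 at 120° is eclipsed with H at 120° (5.3); iPr at 240° is eclipsed with F at 240° (10.1). Total 23.1 kJ/mol.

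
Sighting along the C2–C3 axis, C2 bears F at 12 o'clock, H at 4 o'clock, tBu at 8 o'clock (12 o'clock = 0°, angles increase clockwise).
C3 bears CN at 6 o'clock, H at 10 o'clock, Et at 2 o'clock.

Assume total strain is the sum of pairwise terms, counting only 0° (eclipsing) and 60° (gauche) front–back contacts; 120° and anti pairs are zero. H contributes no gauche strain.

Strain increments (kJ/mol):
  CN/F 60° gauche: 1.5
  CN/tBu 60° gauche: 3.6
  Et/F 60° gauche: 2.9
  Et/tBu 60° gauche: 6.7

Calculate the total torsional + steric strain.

6.5 kJ/mol

This conformer is staggered. F at 0° is gauche with Et at 60° (2.9); tBu at 240° is gauche with CN at 180° (3.6). Total 6.5 kJ/mol.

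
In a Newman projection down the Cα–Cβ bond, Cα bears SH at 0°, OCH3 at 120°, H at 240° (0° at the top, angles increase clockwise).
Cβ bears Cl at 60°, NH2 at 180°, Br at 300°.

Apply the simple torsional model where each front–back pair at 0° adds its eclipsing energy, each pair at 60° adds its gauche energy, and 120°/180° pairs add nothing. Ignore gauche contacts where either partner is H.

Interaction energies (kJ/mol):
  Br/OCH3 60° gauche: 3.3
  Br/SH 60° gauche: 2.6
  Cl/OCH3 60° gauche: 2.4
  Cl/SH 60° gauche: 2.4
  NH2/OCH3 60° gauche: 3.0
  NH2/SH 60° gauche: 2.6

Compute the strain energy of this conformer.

This conformer (staggered): SH–Cl gauche, SH–Br gauche, OCH3–Cl gauche, OCH3–NH2 gauche; 2.4 + 2.6 + 2.4 + 3.0 = 10.4 kJ/mol.

10.4 kJ/mol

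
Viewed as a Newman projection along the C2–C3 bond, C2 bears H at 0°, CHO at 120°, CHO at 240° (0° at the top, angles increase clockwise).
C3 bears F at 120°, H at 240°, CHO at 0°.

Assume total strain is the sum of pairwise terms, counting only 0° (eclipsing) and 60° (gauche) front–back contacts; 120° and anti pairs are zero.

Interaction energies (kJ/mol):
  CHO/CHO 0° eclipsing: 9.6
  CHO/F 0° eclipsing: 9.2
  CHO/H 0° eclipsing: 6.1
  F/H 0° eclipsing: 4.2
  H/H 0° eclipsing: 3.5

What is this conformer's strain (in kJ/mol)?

21.4 kJ/mol

This conformer is eclipsed. H at 0° is eclipsed with CHO at 0° (6.1); CHO at 120° is eclipsed with F at 120° (9.2); CHO at 240° is eclipsed with H at 240° (6.1). Total 21.4 kJ/mol.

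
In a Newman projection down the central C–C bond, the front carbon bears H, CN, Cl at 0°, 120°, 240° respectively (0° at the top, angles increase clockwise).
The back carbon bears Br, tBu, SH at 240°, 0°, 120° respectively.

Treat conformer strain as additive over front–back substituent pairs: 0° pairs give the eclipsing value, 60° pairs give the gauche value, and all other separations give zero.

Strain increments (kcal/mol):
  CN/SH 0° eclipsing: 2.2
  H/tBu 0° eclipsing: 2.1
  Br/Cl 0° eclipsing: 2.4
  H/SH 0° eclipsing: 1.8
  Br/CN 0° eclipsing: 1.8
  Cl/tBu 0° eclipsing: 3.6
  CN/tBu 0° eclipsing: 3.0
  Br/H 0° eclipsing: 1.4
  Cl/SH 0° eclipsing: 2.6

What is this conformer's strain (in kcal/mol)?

6.7 kcal/mol

This conformer (eclipsed): H–tBu eclipsed, CN–SH eclipsed, Cl–Br eclipsed; 2.1 + 2.2 + 2.4 = 6.7 kcal/mol.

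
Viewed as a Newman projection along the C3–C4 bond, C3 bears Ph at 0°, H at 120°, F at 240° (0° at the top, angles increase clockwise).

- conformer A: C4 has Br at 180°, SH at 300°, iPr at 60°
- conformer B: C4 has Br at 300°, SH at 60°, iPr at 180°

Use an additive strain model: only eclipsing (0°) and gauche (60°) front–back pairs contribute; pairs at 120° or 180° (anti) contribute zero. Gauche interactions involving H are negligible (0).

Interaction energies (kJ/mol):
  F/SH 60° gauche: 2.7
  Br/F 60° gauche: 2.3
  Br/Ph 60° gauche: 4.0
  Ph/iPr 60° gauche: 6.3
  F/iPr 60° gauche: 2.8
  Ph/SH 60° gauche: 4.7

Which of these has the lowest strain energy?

A (staggered): Ph–SH gauche, Ph–iPr gauche, F–Br gauche, F–SH gauche; 4.7 + 6.3 + 2.3 + 2.7 = 16.0 kJ/mol.
B (staggered): Ph–Br gauche, Ph–SH gauche, F–Br gauche, F–iPr gauche; 4.0 + 4.7 + 2.3 + 2.8 = 13.8 kJ/mol.
B has the lowest total (13.8 kJ/mol).

B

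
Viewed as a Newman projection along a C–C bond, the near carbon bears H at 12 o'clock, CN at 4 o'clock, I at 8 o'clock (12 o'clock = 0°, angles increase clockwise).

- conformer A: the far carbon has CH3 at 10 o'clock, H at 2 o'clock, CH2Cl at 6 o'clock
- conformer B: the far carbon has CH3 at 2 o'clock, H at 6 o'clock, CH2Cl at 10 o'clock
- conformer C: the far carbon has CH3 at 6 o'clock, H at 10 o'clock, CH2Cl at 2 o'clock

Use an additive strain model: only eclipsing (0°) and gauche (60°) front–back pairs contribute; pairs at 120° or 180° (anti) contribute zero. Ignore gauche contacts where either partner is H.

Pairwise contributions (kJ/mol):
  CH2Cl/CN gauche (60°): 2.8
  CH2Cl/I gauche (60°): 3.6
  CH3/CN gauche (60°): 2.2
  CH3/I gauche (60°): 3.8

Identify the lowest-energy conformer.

B

A (staggered): CN(120°)/CH2Cl(180°) gauche 2.8; I(240°)/CH3(300°) gauche 3.8; I(240°)/CH2Cl(180°) gauche 3.6 → 10.2 kJ/mol.
B (staggered): CN(120°)/CH3(60°) gauche 2.2; I(240°)/CH2Cl(300°) gauche 3.6 → 5.8 kJ/mol.
C (staggered): CN(120°)/CH3(180°) gauche 2.2; CN(120°)/CH2Cl(60°) gauche 2.8; I(240°)/CH3(180°) gauche 3.8 → 8.8 kJ/mol.
B has the lowest total (5.8 kJ/mol).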